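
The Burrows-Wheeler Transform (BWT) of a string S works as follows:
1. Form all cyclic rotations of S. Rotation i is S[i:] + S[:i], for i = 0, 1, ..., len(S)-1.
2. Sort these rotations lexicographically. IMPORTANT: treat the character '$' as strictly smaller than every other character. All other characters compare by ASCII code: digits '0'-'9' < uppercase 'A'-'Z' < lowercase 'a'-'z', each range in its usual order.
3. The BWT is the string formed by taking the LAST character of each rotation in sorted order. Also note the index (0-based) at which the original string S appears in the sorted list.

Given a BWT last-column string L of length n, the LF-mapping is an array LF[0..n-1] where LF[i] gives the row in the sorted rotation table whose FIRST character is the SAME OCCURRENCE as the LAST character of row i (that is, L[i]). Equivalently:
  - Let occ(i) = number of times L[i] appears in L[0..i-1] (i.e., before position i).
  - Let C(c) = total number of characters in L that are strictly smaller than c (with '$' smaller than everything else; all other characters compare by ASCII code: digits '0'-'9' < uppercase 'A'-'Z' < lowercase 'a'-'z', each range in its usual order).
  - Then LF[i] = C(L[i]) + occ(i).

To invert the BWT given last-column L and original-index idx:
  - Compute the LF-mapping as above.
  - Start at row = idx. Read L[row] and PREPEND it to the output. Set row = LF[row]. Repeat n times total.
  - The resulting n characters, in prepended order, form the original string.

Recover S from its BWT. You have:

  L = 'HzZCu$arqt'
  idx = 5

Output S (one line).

Answer: quartzCZH$

Derivation:
LF mapping: 2 9 3 1 8 0 4 6 5 7
Walk LF starting at row 5, prepending L[row]:
  step 1: row=5, L[5]='$', prepend. Next row=LF[5]=0
  step 2: row=0, L[0]='H', prepend. Next row=LF[0]=2
  step 3: row=2, L[2]='Z', prepend. Next row=LF[2]=3
  step 4: row=3, L[3]='C', prepend. Next row=LF[3]=1
  step 5: row=1, L[1]='z', prepend. Next row=LF[1]=9
  step 6: row=9, L[9]='t', prepend. Next row=LF[9]=7
  step 7: row=7, L[7]='r', prepend. Next row=LF[7]=6
  step 8: row=6, L[6]='a', prepend. Next row=LF[6]=4
  step 9: row=4, L[4]='u', prepend. Next row=LF[4]=8
  step 10: row=8, L[8]='q', prepend. Next row=LF[8]=5
Reversed output: quartzCZH$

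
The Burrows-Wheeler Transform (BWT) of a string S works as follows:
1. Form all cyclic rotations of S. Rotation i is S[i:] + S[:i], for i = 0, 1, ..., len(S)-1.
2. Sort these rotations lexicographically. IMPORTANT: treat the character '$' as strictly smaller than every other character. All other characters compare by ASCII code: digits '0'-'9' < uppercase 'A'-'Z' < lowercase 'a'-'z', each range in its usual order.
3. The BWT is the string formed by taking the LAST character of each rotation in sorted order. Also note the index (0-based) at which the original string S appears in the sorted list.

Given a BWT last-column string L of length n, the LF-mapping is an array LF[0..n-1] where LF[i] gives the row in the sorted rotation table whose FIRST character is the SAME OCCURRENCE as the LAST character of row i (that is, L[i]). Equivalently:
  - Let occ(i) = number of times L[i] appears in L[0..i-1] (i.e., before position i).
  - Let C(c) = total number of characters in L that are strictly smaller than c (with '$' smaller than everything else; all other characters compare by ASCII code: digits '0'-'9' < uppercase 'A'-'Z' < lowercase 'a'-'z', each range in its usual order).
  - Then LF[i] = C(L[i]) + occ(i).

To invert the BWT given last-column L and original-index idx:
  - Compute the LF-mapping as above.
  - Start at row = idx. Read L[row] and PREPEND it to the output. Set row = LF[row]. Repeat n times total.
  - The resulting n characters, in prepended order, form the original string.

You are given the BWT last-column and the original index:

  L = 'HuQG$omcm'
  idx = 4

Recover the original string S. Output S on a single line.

Answer: commuGQH$

Derivation:
LF mapping: 2 8 3 1 0 7 5 4 6
Walk LF starting at row 4, prepending L[row]:
  step 1: row=4, L[4]='$', prepend. Next row=LF[4]=0
  step 2: row=0, L[0]='H', prepend. Next row=LF[0]=2
  step 3: row=2, L[2]='Q', prepend. Next row=LF[2]=3
  step 4: row=3, L[3]='G', prepend. Next row=LF[3]=1
  step 5: row=1, L[1]='u', prepend. Next row=LF[1]=8
  step 6: row=8, L[8]='m', prepend. Next row=LF[8]=6
  step 7: row=6, L[6]='m', prepend. Next row=LF[6]=5
  step 8: row=5, L[5]='o', prepend. Next row=LF[5]=7
  step 9: row=7, L[7]='c', prepend. Next row=LF[7]=4
Reversed output: commuGQH$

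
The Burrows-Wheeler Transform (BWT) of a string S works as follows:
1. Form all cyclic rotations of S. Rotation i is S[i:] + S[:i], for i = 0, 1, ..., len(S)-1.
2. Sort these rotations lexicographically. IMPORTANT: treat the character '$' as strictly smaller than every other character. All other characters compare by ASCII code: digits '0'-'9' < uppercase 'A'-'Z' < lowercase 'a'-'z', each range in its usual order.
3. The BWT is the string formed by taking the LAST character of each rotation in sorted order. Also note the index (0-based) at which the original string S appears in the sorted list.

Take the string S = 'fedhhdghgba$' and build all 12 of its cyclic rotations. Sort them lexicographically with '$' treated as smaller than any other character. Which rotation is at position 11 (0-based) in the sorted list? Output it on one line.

All 12 rotations (rotation i = S[i:]+S[:i]):
  rot[0] = fedhhdghgba$
  rot[1] = edhhdghgba$f
  rot[2] = dhhdghgba$fe
  rot[3] = hhdghgba$fed
  rot[4] = hdghgba$fedh
  rot[5] = dghgba$fedhh
  rot[6] = ghgba$fedhhd
  rot[7] = hgba$fedhhdg
  rot[8] = gba$fedhhdgh
  rot[9] = ba$fedhhdghg
  rot[10] = a$fedhhdghgb
  rot[11] = $fedhhdghgba
Sorted (with $ < everything):
  sorted[0] = $fedhhdghgba
  sorted[1] = a$fedhhdghgb
  sorted[2] = ba$fedhhdghg
  sorted[3] = dghgba$fedhh
  sorted[4] = dhhdghgba$fe
  sorted[5] = edhhdghgba$f
  sorted[6] = fedhhdghgba$
  sorted[7] = gba$fedhhdgh
  sorted[8] = ghgba$fedhhd
  sorted[9] = hdghgba$fedh
  sorted[10] = hgba$fedhhdg
  sorted[11] = hhdghgba$fed
sorted[11] = hhdghgba$fed

Answer: hhdghgba$fed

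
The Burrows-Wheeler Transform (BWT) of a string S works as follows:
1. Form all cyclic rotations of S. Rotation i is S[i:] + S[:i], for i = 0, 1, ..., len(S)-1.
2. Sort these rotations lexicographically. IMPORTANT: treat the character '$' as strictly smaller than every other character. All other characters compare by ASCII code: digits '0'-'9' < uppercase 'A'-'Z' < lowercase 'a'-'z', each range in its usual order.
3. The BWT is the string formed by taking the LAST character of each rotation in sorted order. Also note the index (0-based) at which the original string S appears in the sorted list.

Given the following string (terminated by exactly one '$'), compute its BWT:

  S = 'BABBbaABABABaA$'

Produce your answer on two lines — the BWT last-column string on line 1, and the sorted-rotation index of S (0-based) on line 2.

Answer: AaaBBBA$AAABBbB
7

Derivation:
All 15 rotations (rotation i = S[i:]+S[:i]):
  rot[0] = BABBbaABABABaA$
  rot[1] = ABBbaABABABaA$B
  rot[2] = BBbaABABABaA$BA
  rot[3] = BbaABABABaA$BAB
  rot[4] = baABABABaA$BABB
  rot[5] = aABABABaA$BABBb
  rot[6] = ABABABaA$BABBba
  rot[7] = BABABaA$BABBbaA
  rot[8] = ABABaA$BABBbaAB
  rot[9] = BABaA$BABBbaABA
  rot[10] = ABaA$BABBbaABAB
  rot[11] = BaA$BABBbaABABA
  rot[12] = aA$BABBbaABABAB
  rot[13] = A$BABBbaABABABa
  rot[14] = $BABBbaABABABaA
Sorted (with $ < everything):
  sorted[0] = $BABBbaABABABaA  (last char: 'A')
  sorted[1] = A$BABBbaABABABa  (last char: 'a')
  sorted[2] = ABABABaA$BABBba  (last char: 'a')
  sorted[3] = ABABaA$BABBbaAB  (last char: 'B')
  sorted[4] = ABBbaABABABaA$B  (last char: 'B')
  sorted[5] = ABaA$BABBbaABAB  (last char: 'B')
  sorted[6] = BABABaA$BABBbaA  (last char: 'A')
  sorted[7] = BABBbaABABABaA$  (last char: '$')
  sorted[8] = BABaA$BABBbaABA  (last char: 'A')
  sorted[9] = BBbaABABABaA$BA  (last char: 'A')
  sorted[10] = BaA$BABBbaABABA  (last char: 'A')
  sorted[11] = BbaABABABaA$BAB  (last char: 'B')
  sorted[12] = aA$BABBbaABABAB  (last char: 'B')
  sorted[13] = aABABABaA$BABBb  (last char: 'b')
  sorted[14] = baABABABaA$BABB  (last char: 'B')
Last column: AaaBBBA$AAABBbB
Original string S is at sorted index 7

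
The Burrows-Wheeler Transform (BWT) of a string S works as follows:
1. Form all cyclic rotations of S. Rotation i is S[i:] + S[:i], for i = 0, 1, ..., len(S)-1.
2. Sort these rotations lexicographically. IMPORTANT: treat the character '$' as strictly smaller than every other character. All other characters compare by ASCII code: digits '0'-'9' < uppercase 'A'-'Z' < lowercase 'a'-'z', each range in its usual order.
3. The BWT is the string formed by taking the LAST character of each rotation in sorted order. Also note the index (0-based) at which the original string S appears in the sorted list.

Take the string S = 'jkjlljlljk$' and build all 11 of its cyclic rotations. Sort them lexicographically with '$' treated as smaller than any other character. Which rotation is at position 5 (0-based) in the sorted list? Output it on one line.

Answer: k$jkjlljllj

Derivation:
All 11 rotations (rotation i = S[i:]+S[:i]):
  rot[0] = jkjlljlljk$
  rot[1] = kjlljlljk$j
  rot[2] = jlljlljk$jk
  rot[3] = lljlljk$jkj
  rot[4] = ljlljk$jkjl
  rot[5] = jlljk$jkjll
  rot[6] = lljk$jkjllj
  rot[7] = ljk$jkjlljl
  rot[8] = jk$jkjlljll
  rot[9] = k$jkjlljllj
  rot[10] = $jkjlljlljk
Sorted (with $ < everything):
  sorted[0] = $jkjlljlljk
  sorted[1] = jk$jkjlljll
  sorted[2] = jkjlljlljk$
  sorted[3] = jlljk$jkjll
  sorted[4] = jlljlljk$jk
  sorted[5] = k$jkjlljllj
  sorted[6] = kjlljlljk$j
  sorted[7] = ljk$jkjlljl
  sorted[8] = ljlljk$jkjl
  sorted[9] = lljk$jkjllj
  sorted[10] = lljlljk$jkj
sorted[5] = k$jkjlljllj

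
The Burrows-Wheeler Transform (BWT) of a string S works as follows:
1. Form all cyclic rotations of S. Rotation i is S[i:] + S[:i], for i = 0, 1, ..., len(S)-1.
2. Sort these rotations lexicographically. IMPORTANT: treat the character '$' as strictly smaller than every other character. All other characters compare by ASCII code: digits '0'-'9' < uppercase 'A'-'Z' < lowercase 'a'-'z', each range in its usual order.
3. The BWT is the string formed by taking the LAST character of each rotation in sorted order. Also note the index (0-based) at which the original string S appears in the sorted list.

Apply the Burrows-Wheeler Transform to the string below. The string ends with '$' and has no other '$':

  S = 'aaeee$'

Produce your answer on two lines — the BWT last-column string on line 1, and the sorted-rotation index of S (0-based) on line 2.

Answer: e$aeea
1

Derivation:
All 6 rotations (rotation i = S[i:]+S[:i]):
  rot[0] = aaeee$
  rot[1] = aeee$a
  rot[2] = eee$aa
  rot[3] = ee$aae
  rot[4] = e$aaee
  rot[5] = $aaeee
Sorted (with $ < everything):
  sorted[0] = $aaeee  (last char: 'e')
  sorted[1] = aaeee$  (last char: '$')
  sorted[2] = aeee$a  (last char: 'a')
  sorted[3] = e$aaee  (last char: 'e')
  sorted[4] = ee$aae  (last char: 'e')
  sorted[5] = eee$aa  (last char: 'a')
Last column: e$aeea
Original string S is at sorted index 1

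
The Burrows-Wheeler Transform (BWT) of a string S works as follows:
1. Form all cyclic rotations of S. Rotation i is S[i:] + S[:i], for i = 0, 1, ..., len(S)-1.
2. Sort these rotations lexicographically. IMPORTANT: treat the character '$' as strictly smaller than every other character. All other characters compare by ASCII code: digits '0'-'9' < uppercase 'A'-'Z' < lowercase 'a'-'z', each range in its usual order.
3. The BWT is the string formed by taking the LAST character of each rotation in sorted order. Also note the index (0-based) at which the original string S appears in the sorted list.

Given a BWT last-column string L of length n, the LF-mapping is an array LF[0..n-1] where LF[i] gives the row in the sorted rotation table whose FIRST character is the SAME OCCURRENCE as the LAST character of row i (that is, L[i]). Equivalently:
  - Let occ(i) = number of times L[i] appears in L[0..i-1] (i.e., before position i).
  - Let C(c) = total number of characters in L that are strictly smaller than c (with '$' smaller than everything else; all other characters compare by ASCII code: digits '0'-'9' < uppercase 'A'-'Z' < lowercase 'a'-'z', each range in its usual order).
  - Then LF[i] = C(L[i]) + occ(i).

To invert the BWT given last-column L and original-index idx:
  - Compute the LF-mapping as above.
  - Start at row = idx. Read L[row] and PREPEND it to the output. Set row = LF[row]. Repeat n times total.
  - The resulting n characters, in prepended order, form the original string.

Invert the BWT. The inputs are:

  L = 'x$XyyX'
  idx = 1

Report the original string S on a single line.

LF mapping: 3 0 1 4 5 2
Walk LF starting at row 1, prepending L[row]:
  step 1: row=1, L[1]='$', prepend. Next row=LF[1]=0
  step 2: row=0, L[0]='x', prepend. Next row=LF[0]=3
  step 3: row=3, L[3]='y', prepend. Next row=LF[3]=4
  step 4: row=4, L[4]='y', prepend. Next row=LF[4]=5
  step 5: row=5, L[5]='X', prepend. Next row=LF[5]=2
  step 6: row=2, L[2]='X', prepend. Next row=LF[2]=1
Reversed output: XXyyx$

Answer: XXyyx$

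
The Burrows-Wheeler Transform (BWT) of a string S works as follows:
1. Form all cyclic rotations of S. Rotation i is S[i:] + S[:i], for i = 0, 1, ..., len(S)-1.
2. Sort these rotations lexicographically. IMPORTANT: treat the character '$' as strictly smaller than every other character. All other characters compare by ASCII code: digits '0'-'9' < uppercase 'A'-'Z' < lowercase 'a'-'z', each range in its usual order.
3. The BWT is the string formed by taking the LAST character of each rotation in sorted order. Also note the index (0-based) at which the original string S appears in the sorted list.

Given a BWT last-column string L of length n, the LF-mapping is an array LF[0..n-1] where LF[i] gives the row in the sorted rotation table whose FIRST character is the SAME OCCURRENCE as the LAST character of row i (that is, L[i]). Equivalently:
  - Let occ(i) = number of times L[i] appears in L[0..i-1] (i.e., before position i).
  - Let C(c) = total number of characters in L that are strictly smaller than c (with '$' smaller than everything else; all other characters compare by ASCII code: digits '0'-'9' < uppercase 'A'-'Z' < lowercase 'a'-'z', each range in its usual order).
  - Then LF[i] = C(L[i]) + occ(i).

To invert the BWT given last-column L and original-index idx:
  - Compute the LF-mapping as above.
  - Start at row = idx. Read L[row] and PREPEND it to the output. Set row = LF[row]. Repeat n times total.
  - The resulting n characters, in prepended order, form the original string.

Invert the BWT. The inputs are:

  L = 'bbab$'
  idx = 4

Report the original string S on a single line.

Answer: bbab$

Derivation:
LF mapping: 2 3 1 4 0
Walk LF starting at row 4, prepending L[row]:
  step 1: row=4, L[4]='$', prepend. Next row=LF[4]=0
  step 2: row=0, L[0]='b', prepend. Next row=LF[0]=2
  step 3: row=2, L[2]='a', prepend. Next row=LF[2]=1
  step 4: row=1, L[1]='b', prepend. Next row=LF[1]=3
  step 5: row=3, L[3]='b', prepend. Next row=LF[3]=4
Reversed output: bbab$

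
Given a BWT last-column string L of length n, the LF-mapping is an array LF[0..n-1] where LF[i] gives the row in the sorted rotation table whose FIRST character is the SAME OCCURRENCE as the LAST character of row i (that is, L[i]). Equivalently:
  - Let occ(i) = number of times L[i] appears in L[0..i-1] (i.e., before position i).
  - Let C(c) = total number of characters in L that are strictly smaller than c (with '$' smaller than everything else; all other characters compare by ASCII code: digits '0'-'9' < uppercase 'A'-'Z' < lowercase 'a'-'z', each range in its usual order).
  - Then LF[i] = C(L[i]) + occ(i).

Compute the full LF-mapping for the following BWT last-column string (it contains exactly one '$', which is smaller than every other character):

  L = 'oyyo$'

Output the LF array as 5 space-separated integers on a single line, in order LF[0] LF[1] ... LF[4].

Answer: 1 3 4 2 0

Derivation:
Char counts: '$':1, 'o':2, 'y':2
C (first-col start): C('$')=0, C('o')=1, C('y')=3
L[0]='o': occ=0, LF[0]=C('o')+0=1+0=1
L[1]='y': occ=0, LF[1]=C('y')+0=3+0=3
L[2]='y': occ=1, LF[2]=C('y')+1=3+1=4
L[3]='o': occ=1, LF[3]=C('o')+1=1+1=2
L[4]='$': occ=0, LF[4]=C('$')+0=0+0=0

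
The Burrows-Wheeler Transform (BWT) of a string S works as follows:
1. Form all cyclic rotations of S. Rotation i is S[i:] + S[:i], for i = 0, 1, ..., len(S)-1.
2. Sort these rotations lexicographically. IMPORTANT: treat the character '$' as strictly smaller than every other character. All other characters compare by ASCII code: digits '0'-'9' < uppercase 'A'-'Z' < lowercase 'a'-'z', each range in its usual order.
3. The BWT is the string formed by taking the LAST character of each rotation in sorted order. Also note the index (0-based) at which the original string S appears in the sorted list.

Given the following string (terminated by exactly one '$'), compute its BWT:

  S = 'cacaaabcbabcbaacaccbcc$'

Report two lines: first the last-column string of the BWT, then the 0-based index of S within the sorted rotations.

Answer: ccabbacacccaacca$abbcba
16

Derivation:
All 23 rotations (rotation i = S[i:]+S[:i]):
  rot[0] = cacaaabcbabcbaacaccbcc$
  rot[1] = acaaabcbabcbaacaccbcc$c
  rot[2] = caaabcbabcbaacaccbcc$ca
  rot[3] = aaabcbabcbaacaccbcc$cac
  rot[4] = aabcbabcbaacaccbcc$caca
  rot[5] = abcbabcbaacaccbcc$cacaa
  rot[6] = bcbabcbaacaccbcc$cacaaa
  rot[7] = cbabcbaacaccbcc$cacaaab
  rot[8] = babcbaacaccbcc$cacaaabc
  rot[9] = abcbaacaccbcc$cacaaabcb
  rot[10] = bcbaacaccbcc$cacaaabcba
  rot[11] = cbaacaccbcc$cacaaabcbab
  rot[12] = baacaccbcc$cacaaabcbabc
  rot[13] = aacaccbcc$cacaaabcbabcb
  rot[14] = acaccbcc$cacaaabcbabcba
  rot[15] = caccbcc$cacaaabcbabcbaa
  rot[16] = accbcc$cacaaabcbabcbaac
  rot[17] = ccbcc$cacaaabcbabcbaaca
  rot[18] = cbcc$cacaaabcbabcbaacac
  rot[19] = bcc$cacaaabcbabcbaacacc
  rot[20] = cc$cacaaabcbabcbaacaccb
  rot[21] = c$cacaaabcbabcbaacaccbc
  rot[22] = $cacaaabcbabcbaacaccbcc
Sorted (with $ < everything):
  sorted[0] = $cacaaabcbabcbaacaccbcc  (last char: 'c')
  sorted[1] = aaabcbabcbaacaccbcc$cac  (last char: 'c')
  sorted[2] = aabcbabcbaacaccbcc$caca  (last char: 'a')
  sorted[3] = aacaccbcc$cacaaabcbabcb  (last char: 'b')
  sorted[4] = abcbaacaccbcc$cacaaabcb  (last char: 'b')
  sorted[5] = abcbabcbaacaccbcc$cacaa  (last char: 'a')
  sorted[6] = acaaabcbabcbaacaccbcc$c  (last char: 'c')
  sorted[7] = acaccbcc$cacaaabcbabcba  (last char: 'a')
  sorted[8] = accbcc$cacaaabcbabcbaac  (last char: 'c')
  sorted[9] = baacaccbcc$cacaaabcbabc  (last char: 'c')
  sorted[10] = babcbaacaccbcc$cacaaabc  (last char: 'c')
  sorted[11] = bcbaacaccbcc$cacaaabcba  (last char: 'a')
  sorted[12] = bcbabcbaacaccbcc$cacaaa  (last char: 'a')
  sorted[13] = bcc$cacaaabcbabcbaacacc  (last char: 'c')
  sorted[14] = c$cacaaabcbabcbaacaccbc  (last char: 'c')
  sorted[15] = caaabcbabcbaacaccbcc$ca  (last char: 'a')
  sorted[16] = cacaaabcbabcbaacaccbcc$  (last char: '$')
  sorted[17] = caccbcc$cacaaabcbabcbaa  (last char: 'a')
  sorted[18] = cbaacaccbcc$cacaaabcbab  (last char: 'b')
  sorted[19] = cbabcbaacaccbcc$cacaaab  (last char: 'b')
  sorted[20] = cbcc$cacaaabcbabcbaacac  (last char: 'c')
  sorted[21] = cc$cacaaabcbabcbaacaccb  (last char: 'b')
  sorted[22] = ccbcc$cacaaabcbabcbaaca  (last char: 'a')
Last column: ccabbacacccaacca$abbcba
Original string S is at sorted index 16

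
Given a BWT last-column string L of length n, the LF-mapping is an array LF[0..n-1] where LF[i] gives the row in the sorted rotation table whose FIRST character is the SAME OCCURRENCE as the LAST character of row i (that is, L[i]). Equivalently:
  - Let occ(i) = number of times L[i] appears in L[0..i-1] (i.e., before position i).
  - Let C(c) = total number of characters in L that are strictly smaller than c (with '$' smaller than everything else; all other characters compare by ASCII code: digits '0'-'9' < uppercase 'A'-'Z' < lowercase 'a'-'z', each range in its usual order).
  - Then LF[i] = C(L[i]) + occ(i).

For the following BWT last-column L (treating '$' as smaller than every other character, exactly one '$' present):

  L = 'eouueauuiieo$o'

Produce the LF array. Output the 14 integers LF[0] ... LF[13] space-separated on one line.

Char counts: '$':1, 'a':1, 'e':3, 'i':2, 'o':3, 'u':4
C (first-col start): C('$')=0, C('a')=1, C('e')=2, C('i')=5, C('o')=7, C('u')=10
L[0]='e': occ=0, LF[0]=C('e')+0=2+0=2
L[1]='o': occ=0, LF[1]=C('o')+0=7+0=7
L[2]='u': occ=0, LF[2]=C('u')+0=10+0=10
L[3]='u': occ=1, LF[3]=C('u')+1=10+1=11
L[4]='e': occ=1, LF[4]=C('e')+1=2+1=3
L[5]='a': occ=0, LF[5]=C('a')+0=1+0=1
L[6]='u': occ=2, LF[6]=C('u')+2=10+2=12
L[7]='u': occ=3, LF[7]=C('u')+3=10+3=13
L[8]='i': occ=0, LF[8]=C('i')+0=5+0=5
L[9]='i': occ=1, LF[9]=C('i')+1=5+1=6
L[10]='e': occ=2, LF[10]=C('e')+2=2+2=4
L[11]='o': occ=1, LF[11]=C('o')+1=7+1=8
L[12]='$': occ=0, LF[12]=C('$')+0=0+0=0
L[13]='o': occ=2, LF[13]=C('o')+2=7+2=9

Answer: 2 7 10 11 3 1 12 13 5 6 4 8 0 9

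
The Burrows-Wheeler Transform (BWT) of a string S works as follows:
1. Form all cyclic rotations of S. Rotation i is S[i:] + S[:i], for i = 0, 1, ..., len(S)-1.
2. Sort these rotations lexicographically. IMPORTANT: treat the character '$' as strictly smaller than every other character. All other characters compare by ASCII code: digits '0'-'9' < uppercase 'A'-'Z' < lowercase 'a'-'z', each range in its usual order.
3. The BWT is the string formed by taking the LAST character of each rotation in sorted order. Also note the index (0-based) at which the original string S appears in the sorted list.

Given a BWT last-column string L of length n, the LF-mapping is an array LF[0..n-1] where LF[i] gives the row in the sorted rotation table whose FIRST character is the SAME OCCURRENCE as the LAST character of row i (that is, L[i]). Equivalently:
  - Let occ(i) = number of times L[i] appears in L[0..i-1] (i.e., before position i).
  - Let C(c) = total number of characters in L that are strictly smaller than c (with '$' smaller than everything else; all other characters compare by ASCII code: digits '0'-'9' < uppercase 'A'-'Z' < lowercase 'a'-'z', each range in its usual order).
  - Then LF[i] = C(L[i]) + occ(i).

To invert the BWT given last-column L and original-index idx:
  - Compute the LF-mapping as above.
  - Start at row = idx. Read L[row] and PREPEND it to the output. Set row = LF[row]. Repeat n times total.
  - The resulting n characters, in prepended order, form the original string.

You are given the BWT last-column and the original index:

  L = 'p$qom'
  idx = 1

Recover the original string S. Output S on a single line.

LF mapping: 3 0 4 2 1
Walk LF starting at row 1, prepending L[row]:
  step 1: row=1, L[1]='$', prepend. Next row=LF[1]=0
  step 2: row=0, L[0]='p', prepend. Next row=LF[0]=3
  step 3: row=3, L[3]='o', prepend. Next row=LF[3]=2
  step 4: row=2, L[2]='q', prepend. Next row=LF[2]=4
  step 5: row=4, L[4]='m', prepend. Next row=LF[4]=1
Reversed output: mqop$

Answer: mqop$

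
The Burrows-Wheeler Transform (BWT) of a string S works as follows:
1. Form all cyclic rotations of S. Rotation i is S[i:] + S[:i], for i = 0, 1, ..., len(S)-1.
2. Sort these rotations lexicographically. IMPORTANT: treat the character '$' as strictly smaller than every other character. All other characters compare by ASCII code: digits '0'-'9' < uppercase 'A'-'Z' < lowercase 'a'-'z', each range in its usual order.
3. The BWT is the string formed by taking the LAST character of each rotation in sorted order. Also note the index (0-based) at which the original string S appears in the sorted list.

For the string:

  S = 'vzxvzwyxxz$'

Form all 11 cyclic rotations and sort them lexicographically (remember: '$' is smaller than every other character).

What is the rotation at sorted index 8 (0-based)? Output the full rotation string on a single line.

Answer: z$vzxvzwyxx

Derivation:
All 11 rotations (rotation i = S[i:]+S[:i]):
  rot[0] = vzxvzwyxxz$
  rot[1] = zxvzwyxxz$v
  rot[2] = xvzwyxxz$vz
  rot[3] = vzwyxxz$vzx
  rot[4] = zwyxxz$vzxv
  rot[5] = wyxxz$vzxvz
  rot[6] = yxxz$vzxvzw
  rot[7] = xxz$vzxvzwy
  rot[8] = xz$vzxvzwyx
  rot[9] = z$vzxvzwyxx
  rot[10] = $vzxvzwyxxz
Sorted (with $ < everything):
  sorted[0] = $vzxvzwyxxz
  sorted[1] = vzwyxxz$vzx
  sorted[2] = vzxvzwyxxz$
  sorted[3] = wyxxz$vzxvz
  sorted[4] = xvzwyxxz$vz
  sorted[5] = xxz$vzxvzwy
  sorted[6] = xz$vzxvzwyx
  sorted[7] = yxxz$vzxvzw
  sorted[8] = z$vzxvzwyxx
  sorted[9] = zwyxxz$vzxv
  sorted[10] = zxvzwyxxz$v
sorted[8] = z$vzxvzwyxx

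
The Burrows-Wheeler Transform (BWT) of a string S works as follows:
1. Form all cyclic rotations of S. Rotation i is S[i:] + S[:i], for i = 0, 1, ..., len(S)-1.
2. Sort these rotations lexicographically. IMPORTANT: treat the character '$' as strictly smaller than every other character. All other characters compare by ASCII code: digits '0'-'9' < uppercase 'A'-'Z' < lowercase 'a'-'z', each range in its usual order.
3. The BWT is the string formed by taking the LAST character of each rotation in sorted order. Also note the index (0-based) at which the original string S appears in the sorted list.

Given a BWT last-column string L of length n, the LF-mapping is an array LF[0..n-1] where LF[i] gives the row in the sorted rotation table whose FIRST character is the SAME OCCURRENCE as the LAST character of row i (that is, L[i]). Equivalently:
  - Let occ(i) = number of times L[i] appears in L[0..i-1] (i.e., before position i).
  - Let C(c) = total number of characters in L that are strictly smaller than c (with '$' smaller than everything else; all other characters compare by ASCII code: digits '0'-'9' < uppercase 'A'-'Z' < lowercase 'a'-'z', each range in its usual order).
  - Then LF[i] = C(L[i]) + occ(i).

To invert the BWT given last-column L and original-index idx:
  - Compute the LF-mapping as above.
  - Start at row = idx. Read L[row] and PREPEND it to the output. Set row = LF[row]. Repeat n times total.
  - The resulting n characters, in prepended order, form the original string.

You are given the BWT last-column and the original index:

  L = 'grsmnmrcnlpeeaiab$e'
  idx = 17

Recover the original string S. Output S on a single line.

LF mapping: 8 16 18 11 13 12 17 4 14 10 15 5 6 1 9 2 3 0 7
Walk LF starting at row 17, prepending L[row]:
  step 1: row=17, L[17]='$', prepend. Next row=LF[17]=0
  step 2: row=0, L[0]='g', prepend. Next row=LF[0]=8
  step 3: row=8, L[8]='n', prepend. Next row=LF[8]=14
  step 4: row=14, L[14]='i', prepend. Next row=LF[14]=9
  step 5: row=9, L[9]='l', prepend. Next row=LF[9]=10
  step 6: row=10, L[10]='p', prepend. Next row=LF[10]=15
  step 7: row=15, L[15]='a', prepend. Next row=LF[15]=2
  step 8: row=2, L[2]='s', prepend. Next row=LF[2]=18
  step 9: row=18, L[18]='e', prepend. Next row=LF[18]=7
  step 10: row=7, L[7]='c', prepend. Next row=LF[7]=4
  step 11: row=4, L[4]='n', prepend. Next row=LF[4]=13
  step 12: row=13, L[13]='a', prepend. Next row=LF[13]=1
  step 13: row=1, L[1]='r', prepend. Next row=LF[1]=16
  step 14: row=16, L[16]='b', prepend. Next row=LF[16]=3
  step 15: row=3, L[3]='m', prepend. Next row=LF[3]=11
  step 16: row=11, L[11]='e', prepend. Next row=LF[11]=5
  step 17: row=5, L[5]='m', prepend. Next row=LF[5]=12
  step 18: row=12, L[12]='e', prepend. Next row=LF[12]=6
  step 19: row=6, L[6]='r', prepend. Next row=LF[6]=17
Reversed output: remembrancesapling$

Answer: remembrancesapling$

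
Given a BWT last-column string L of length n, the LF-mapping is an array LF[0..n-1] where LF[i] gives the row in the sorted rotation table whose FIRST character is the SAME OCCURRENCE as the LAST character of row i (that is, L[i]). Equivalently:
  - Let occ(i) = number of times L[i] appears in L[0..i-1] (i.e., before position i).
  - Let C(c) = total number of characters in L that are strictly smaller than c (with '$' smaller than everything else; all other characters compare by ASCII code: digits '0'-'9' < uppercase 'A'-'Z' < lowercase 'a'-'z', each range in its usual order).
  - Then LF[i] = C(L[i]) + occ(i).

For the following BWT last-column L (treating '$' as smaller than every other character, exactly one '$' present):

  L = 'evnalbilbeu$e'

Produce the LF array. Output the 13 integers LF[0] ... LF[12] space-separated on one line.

Answer: 4 12 10 1 8 2 7 9 3 5 11 0 6

Derivation:
Char counts: '$':1, 'a':1, 'b':2, 'e':3, 'i':1, 'l':2, 'n':1, 'u':1, 'v':1
C (first-col start): C('$')=0, C('a')=1, C('b')=2, C('e')=4, C('i')=7, C('l')=8, C('n')=10, C('u')=11, C('v')=12
L[0]='e': occ=0, LF[0]=C('e')+0=4+0=4
L[1]='v': occ=0, LF[1]=C('v')+0=12+0=12
L[2]='n': occ=0, LF[2]=C('n')+0=10+0=10
L[3]='a': occ=0, LF[3]=C('a')+0=1+0=1
L[4]='l': occ=0, LF[4]=C('l')+0=8+0=8
L[5]='b': occ=0, LF[5]=C('b')+0=2+0=2
L[6]='i': occ=0, LF[6]=C('i')+0=7+0=7
L[7]='l': occ=1, LF[7]=C('l')+1=8+1=9
L[8]='b': occ=1, LF[8]=C('b')+1=2+1=3
L[9]='e': occ=1, LF[9]=C('e')+1=4+1=5
L[10]='u': occ=0, LF[10]=C('u')+0=11+0=11
L[11]='$': occ=0, LF[11]=C('$')+0=0+0=0
L[12]='e': occ=2, LF[12]=C('e')+2=4+2=6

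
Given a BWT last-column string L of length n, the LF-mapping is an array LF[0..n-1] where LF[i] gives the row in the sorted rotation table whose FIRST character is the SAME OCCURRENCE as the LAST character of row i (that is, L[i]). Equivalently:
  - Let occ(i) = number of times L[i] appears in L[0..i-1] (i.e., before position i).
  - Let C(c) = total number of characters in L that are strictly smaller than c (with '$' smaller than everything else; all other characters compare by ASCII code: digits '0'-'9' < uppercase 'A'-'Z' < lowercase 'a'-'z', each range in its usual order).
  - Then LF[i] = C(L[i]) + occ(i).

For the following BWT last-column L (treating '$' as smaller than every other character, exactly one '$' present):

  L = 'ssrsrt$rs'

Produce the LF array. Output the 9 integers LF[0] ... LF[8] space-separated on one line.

Answer: 4 5 1 6 2 8 0 3 7

Derivation:
Char counts: '$':1, 'r':3, 's':4, 't':1
C (first-col start): C('$')=0, C('r')=1, C('s')=4, C('t')=8
L[0]='s': occ=0, LF[0]=C('s')+0=4+0=4
L[1]='s': occ=1, LF[1]=C('s')+1=4+1=5
L[2]='r': occ=0, LF[2]=C('r')+0=1+0=1
L[3]='s': occ=2, LF[3]=C('s')+2=4+2=6
L[4]='r': occ=1, LF[4]=C('r')+1=1+1=2
L[5]='t': occ=0, LF[5]=C('t')+0=8+0=8
L[6]='$': occ=0, LF[6]=C('$')+0=0+0=0
L[7]='r': occ=2, LF[7]=C('r')+2=1+2=3
L[8]='s': occ=3, LF[8]=C('s')+3=4+3=7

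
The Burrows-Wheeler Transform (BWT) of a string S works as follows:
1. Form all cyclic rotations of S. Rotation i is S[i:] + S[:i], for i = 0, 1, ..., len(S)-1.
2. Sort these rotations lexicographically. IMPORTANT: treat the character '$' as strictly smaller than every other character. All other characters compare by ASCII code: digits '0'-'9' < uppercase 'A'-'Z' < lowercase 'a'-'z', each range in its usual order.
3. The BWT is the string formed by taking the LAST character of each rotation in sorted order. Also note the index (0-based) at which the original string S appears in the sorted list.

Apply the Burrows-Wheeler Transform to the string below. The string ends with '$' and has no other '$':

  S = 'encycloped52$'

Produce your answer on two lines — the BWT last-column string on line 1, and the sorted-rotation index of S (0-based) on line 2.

All 13 rotations (rotation i = S[i:]+S[:i]):
  rot[0] = encycloped52$
  rot[1] = ncycloped52$e
  rot[2] = cycloped52$en
  rot[3] = ycloped52$enc
  rot[4] = cloped52$ency
  rot[5] = loped52$encyc
  rot[6] = oped52$encycl
  rot[7] = ped52$encyclo
  rot[8] = ed52$encyclop
  rot[9] = d52$encyclope
  rot[10] = 52$encycloped
  rot[11] = 2$encycloped5
  rot[12] = $encycloped52
Sorted (with $ < everything):
  sorted[0] = $encycloped52  (last char: '2')
  sorted[1] = 2$encycloped5  (last char: '5')
  sorted[2] = 52$encycloped  (last char: 'd')
  sorted[3] = cloped52$ency  (last char: 'y')
  sorted[4] = cycloped52$en  (last char: 'n')
  sorted[5] = d52$encyclope  (last char: 'e')
  sorted[6] = ed52$encyclop  (last char: 'p')
  sorted[7] = encycloped52$  (last char: '$')
  sorted[8] = loped52$encyc  (last char: 'c')
  sorted[9] = ncycloped52$e  (last char: 'e')
  sorted[10] = oped52$encycl  (last char: 'l')
  sorted[11] = ped52$encyclo  (last char: 'o')
  sorted[12] = ycloped52$enc  (last char: 'c')
Last column: 25dynep$celoc
Original string S is at sorted index 7

Answer: 25dynep$celoc
7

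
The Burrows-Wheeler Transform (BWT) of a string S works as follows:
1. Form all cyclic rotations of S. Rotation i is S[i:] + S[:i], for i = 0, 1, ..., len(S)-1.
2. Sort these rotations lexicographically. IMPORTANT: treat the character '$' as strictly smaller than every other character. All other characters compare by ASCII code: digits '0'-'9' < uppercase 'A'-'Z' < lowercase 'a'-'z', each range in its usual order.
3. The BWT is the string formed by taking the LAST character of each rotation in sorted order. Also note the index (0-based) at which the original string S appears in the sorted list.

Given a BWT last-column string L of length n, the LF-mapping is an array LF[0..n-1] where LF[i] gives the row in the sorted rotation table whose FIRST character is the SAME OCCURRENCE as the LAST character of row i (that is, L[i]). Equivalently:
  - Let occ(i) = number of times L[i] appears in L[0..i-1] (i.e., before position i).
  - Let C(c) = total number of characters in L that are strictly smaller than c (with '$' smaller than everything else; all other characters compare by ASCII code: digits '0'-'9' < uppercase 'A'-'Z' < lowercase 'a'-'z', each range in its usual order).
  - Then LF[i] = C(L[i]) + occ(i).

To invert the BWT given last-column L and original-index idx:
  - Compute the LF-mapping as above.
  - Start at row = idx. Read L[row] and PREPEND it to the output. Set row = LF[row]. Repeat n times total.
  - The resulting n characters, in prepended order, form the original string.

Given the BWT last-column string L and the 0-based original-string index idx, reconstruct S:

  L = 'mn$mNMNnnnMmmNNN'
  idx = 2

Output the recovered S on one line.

Answer: MmmnMNnNnmNNNnm$

Derivation:
LF mapping: 8 12 0 9 3 1 4 13 14 15 2 10 11 5 6 7
Walk LF starting at row 2, prepending L[row]:
  step 1: row=2, L[2]='$', prepend. Next row=LF[2]=0
  step 2: row=0, L[0]='m', prepend. Next row=LF[0]=8
  step 3: row=8, L[8]='n', prepend. Next row=LF[8]=14
  step 4: row=14, L[14]='N', prepend. Next row=LF[14]=6
  step 5: row=6, L[6]='N', prepend. Next row=LF[6]=4
  step 6: row=4, L[4]='N', prepend. Next row=LF[4]=3
  step 7: row=3, L[3]='m', prepend. Next row=LF[3]=9
  step 8: row=9, L[9]='n', prepend. Next row=LF[9]=15
  step 9: row=15, L[15]='N', prepend. Next row=LF[15]=7
  step 10: row=7, L[7]='n', prepend. Next row=LF[7]=13
  step 11: row=13, L[13]='N', prepend. Next row=LF[13]=5
  step 12: row=5, L[5]='M', prepend. Next row=LF[5]=1
  step 13: row=1, L[1]='n', prepend. Next row=LF[1]=12
  step 14: row=12, L[12]='m', prepend. Next row=LF[12]=11
  step 15: row=11, L[11]='m', prepend. Next row=LF[11]=10
  step 16: row=10, L[10]='M', prepend. Next row=LF[10]=2
Reversed output: MmmnMNnNnmNNNnm$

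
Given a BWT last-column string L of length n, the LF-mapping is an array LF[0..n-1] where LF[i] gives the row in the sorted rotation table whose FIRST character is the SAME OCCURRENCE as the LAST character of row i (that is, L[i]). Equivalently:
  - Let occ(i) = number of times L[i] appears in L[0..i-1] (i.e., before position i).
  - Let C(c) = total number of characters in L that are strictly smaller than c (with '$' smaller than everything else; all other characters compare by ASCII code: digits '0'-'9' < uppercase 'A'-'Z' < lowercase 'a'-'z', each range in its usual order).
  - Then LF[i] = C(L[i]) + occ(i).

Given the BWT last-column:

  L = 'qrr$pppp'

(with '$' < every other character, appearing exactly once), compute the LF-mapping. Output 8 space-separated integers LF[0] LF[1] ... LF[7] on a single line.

Answer: 5 6 7 0 1 2 3 4

Derivation:
Char counts: '$':1, 'p':4, 'q':1, 'r':2
C (first-col start): C('$')=0, C('p')=1, C('q')=5, C('r')=6
L[0]='q': occ=0, LF[0]=C('q')+0=5+0=5
L[1]='r': occ=0, LF[1]=C('r')+0=6+0=6
L[2]='r': occ=1, LF[2]=C('r')+1=6+1=7
L[3]='$': occ=0, LF[3]=C('$')+0=0+0=0
L[4]='p': occ=0, LF[4]=C('p')+0=1+0=1
L[5]='p': occ=1, LF[5]=C('p')+1=1+1=2
L[6]='p': occ=2, LF[6]=C('p')+2=1+2=3
L[7]='p': occ=3, LF[7]=C('p')+3=1+3=4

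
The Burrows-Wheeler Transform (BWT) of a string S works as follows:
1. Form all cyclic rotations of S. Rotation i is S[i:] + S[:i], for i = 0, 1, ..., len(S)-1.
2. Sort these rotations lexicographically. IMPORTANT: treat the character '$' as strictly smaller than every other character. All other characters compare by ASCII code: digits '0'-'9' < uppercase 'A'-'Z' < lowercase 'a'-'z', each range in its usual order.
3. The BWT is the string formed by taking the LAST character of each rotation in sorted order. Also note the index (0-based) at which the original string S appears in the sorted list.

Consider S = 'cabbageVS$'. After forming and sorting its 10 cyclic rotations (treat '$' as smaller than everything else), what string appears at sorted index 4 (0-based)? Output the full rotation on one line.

Answer: ageVS$cabb

Derivation:
All 10 rotations (rotation i = S[i:]+S[:i]):
  rot[0] = cabbageVS$
  rot[1] = abbageVS$c
  rot[2] = bbageVS$ca
  rot[3] = bageVS$cab
  rot[4] = ageVS$cabb
  rot[5] = geVS$cabba
  rot[6] = eVS$cabbag
  rot[7] = VS$cabbage
  rot[8] = S$cabbageV
  rot[9] = $cabbageVS
Sorted (with $ < everything):
  sorted[0] = $cabbageVS
  sorted[1] = S$cabbageV
  sorted[2] = VS$cabbage
  sorted[3] = abbageVS$c
  sorted[4] = ageVS$cabb
  sorted[5] = bageVS$cab
  sorted[6] = bbageVS$ca
  sorted[7] = cabbageVS$
  sorted[8] = eVS$cabbag
  sorted[9] = geVS$cabba
sorted[4] = ageVS$cabb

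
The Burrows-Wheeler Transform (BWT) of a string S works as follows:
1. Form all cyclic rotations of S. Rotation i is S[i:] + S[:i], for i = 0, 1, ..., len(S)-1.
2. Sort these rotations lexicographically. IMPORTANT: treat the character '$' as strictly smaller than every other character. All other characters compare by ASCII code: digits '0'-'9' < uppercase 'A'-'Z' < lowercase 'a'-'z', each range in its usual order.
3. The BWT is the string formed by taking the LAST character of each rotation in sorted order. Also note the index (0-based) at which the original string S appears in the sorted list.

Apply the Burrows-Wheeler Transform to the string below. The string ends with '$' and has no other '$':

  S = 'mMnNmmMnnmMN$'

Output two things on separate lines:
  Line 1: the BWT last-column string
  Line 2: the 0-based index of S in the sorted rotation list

All 13 rotations (rotation i = S[i:]+S[:i]):
  rot[0] = mMnNmmMnnmMN$
  rot[1] = MnNmmMnnmMN$m
  rot[2] = nNmmMnnmMN$mM
  rot[3] = NmmMnnmMN$mMn
  rot[4] = mmMnnmMN$mMnN
  rot[5] = mMnnmMN$mMnNm
  rot[6] = MnnmMN$mMnNmm
  rot[7] = nnmMN$mMnNmmM
  rot[8] = nmMN$mMnNmmMn
  rot[9] = mMN$mMnNmmMnn
  rot[10] = MN$mMnNmmMnnm
  rot[11] = N$mMnNmmMnnmM
  rot[12] = $mMnNmmMnnmMN
Sorted (with $ < everything):
  sorted[0] = $mMnNmmMnnmMN  (last char: 'N')
  sorted[1] = MN$mMnNmmMnnm  (last char: 'm')
  sorted[2] = MnNmmMnnmMN$m  (last char: 'm')
  sorted[3] = MnnmMN$mMnNmm  (last char: 'm')
  sorted[4] = N$mMnNmmMnnmM  (last char: 'M')
  sorted[5] = NmmMnnmMN$mMn  (last char: 'n')
  sorted[6] = mMN$mMnNmmMnn  (last char: 'n')
  sorted[7] = mMnNmmMnnmMN$  (last char: '$')
  sorted[8] = mMnnmMN$mMnNm  (last char: 'm')
  sorted[9] = mmMnnmMN$mMnN  (last char: 'N')
  sorted[10] = nNmmMnnmMN$mM  (last char: 'M')
  sorted[11] = nmMN$mMnNmmMn  (last char: 'n')
  sorted[12] = nnmMN$mMnNmmM  (last char: 'M')
Last column: NmmmMnn$mNMnM
Original string S is at sorted index 7

Answer: NmmmMnn$mNMnM
7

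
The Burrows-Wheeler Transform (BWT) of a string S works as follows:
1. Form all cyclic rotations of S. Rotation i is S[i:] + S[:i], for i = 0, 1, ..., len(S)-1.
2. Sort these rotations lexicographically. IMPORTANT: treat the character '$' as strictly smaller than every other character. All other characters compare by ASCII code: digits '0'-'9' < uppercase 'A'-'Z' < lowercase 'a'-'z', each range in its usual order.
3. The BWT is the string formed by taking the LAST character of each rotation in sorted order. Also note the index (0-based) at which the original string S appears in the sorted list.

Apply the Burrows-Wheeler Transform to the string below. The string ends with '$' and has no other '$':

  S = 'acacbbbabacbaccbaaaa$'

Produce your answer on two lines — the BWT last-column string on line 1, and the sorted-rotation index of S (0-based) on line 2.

All 21 rotations (rotation i = S[i:]+S[:i]):
  rot[0] = acacbbbabacbaccbaaaa$
  rot[1] = cacbbbabacbaccbaaaa$a
  rot[2] = acbbbabacbaccbaaaa$ac
  rot[3] = cbbbabacbaccbaaaa$aca
  rot[4] = bbbabacbaccbaaaa$acac
  rot[5] = bbabacbaccbaaaa$acacb
  rot[6] = babacbaccbaaaa$acacbb
  rot[7] = abacbaccbaaaa$acacbbb
  rot[8] = bacbaccbaaaa$acacbbba
  rot[9] = acbaccbaaaa$acacbbbab
  rot[10] = cbaccbaaaa$acacbbbaba
  rot[11] = baccbaaaa$acacbbbabac
  rot[12] = accbaaaa$acacbbbabacb
  rot[13] = ccbaaaa$acacbbbabacba
  rot[14] = cbaaaa$acacbbbabacbac
  rot[15] = baaaa$acacbbbabacbacc
  rot[16] = aaaa$acacbbbabacbaccb
  rot[17] = aaa$acacbbbabacbaccba
  rot[18] = aa$acacbbbabacbaccbaa
  rot[19] = a$acacbbbabacbaccbaaa
  rot[20] = $acacbbbabacbaccbaaaa
Sorted (with $ < everything):
  sorted[0] = $acacbbbabacbaccbaaaa  (last char: 'a')
  sorted[1] = a$acacbbbabacbaccbaaa  (last char: 'a')
  sorted[2] = aa$acacbbbabacbaccbaa  (last char: 'a')
  sorted[3] = aaa$acacbbbabacbaccba  (last char: 'a')
  sorted[4] = aaaa$acacbbbabacbaccb  (last char: 'b')
  sorted[5] = abacbaccbaaaa$acacbbb  (last char: 'b')
  sorted[6] = acacbbbabacbaccbaaaa$  (last char: '$')
  sorted[7] = acbaccbaaaa$acacbbbab  (last char: 'b')
  sorted[8] = acbbbabacbaccbaaaa$ac  (last char: 'c')
  sorted[9] = accbaaaa$acacbbbabacb  (last char: 'b')
  sorted[10] = baaaa$acacbbbabacbacc  (last char: 'c')
  sorted[11] = babacbaccbaaaa$acacbb  (last char: 'b')
  sorted[12] = bacbaccbaaaa$acacbbba  (last char: 'a')
  sorted[13] = baccbaaaa$acacbbbabac  (last char: 'c')
  sorted[14] = bbabacbaccbaaaa$acacb  (last char: 'b')
  sorted[15] = bbbabacbaccbaaaa$acac  (last char: 'c')
  sorted[16] = cacbbbabacbaccbaaaa$a  (last char: 'a')
  sorted[17] = cbaaaa$acacbbbabacbac  (last char: 'c')
  sorted[18] = cbaccbaaaa$acacbbbaba  (last char: 'a')
  sorted[19] = cbbbabacbaccbaaaa$aca  (last char: 'a')
  sorted[20] = ccbaaaa$acacbbbabacba  (last char: 'a')
Last column: aaaabb$bcbcbacbcacaaa
Original string S is at sorted index 6

Answer: aaaabb$bcbcbacbcacaaa
6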